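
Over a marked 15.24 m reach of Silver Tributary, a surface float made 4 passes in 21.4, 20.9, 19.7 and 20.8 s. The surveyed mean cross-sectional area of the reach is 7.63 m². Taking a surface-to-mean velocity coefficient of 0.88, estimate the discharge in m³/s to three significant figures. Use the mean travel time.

t̄ = (21.4 + 20.9 + 19.7 + 20.8) / 4 = 20.7 s
v_surface = L / t̄ = 15.24 / 20.7 = 0.7362 m/s
v_mean = 0.88 × 0.7362 = 0.6479 m/s
Q = A × v_mean = 7.63 × 0.6479 = 4.943 m³/s

4.94 m³/s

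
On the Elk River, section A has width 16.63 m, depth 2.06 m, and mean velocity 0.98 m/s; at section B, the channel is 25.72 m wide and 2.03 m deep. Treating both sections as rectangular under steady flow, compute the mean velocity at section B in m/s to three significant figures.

0.643 m/s

Q = A₁V₁ = (16.63×2.06) × 0.98 = 33.57 m³/s
A₂ = 25.72 × 2.03 = 52.21 m²
V₂ = Q/A₂ = 33.57/52.21 = 0.6430 m/s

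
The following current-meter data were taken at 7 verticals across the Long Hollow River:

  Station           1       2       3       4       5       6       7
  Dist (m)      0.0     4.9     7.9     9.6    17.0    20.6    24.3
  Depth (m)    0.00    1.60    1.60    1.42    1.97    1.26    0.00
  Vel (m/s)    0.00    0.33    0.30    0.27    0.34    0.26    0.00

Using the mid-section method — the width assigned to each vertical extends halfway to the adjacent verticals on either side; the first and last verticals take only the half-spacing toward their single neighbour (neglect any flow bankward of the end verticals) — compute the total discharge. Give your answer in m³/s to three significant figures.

w_2 = (7.9 − 0.0)/2 = 3.95 m; q_2 = 0.33 × 1.60 × 3.95 = 2.086 m³/s
w_3 = (9.6 − 4.9)/2 = 2.35 m; q_3 = 0.30 × 1.60 × 2.35 = 1.128 m³/s
w_4 = (17.0 − 7.9)/2 = 4.55 m; q_4 = 0.27 × 1.42 × 4.55 = 1.744 m³/s
w_5 = (20.6 − 9.6)/2 = 5.5 m; q_5 = 0.34 × 1.97 × 5.5 = 3.684 m³/s
w_6 = (24.3 − 17.0)/2 = 3.65 m; q_6 = 0.26 × 1.26 × 3.65 = 1.196 m³/s
Stations 1, 7 contribute zero (depth or velocity is 0).
Q = Σ qᵢ = 9.838 m³/s

9.84 m³/s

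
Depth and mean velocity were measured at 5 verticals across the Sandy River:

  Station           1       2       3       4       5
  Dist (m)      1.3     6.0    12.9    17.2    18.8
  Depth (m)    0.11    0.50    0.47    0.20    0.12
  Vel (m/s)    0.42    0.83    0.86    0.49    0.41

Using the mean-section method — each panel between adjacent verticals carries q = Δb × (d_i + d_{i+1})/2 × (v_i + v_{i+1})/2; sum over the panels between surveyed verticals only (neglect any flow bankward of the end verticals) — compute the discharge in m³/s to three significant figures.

Panel 1-2: Δb = 4.7 m, d̄ = (0.11+0.50)/2 = 0.305, v̄ = (0.42+0.83)/2 = 0.625 → q = 4.7×0.305×0.625 = 0.8959 m³/s
Panel 2-3: Δb = 6.9 m, d̄ = (0.50+0.47)/2 = 0.485, v̄ = (0.83+0.86)/2 = 0.845 → q = 6.9×0.485×0.845 = 2.828 m³/s
Panel 3-4: Δb = 4.3 m, d̄ = (0.47+0.20)/2 = 0.335, v̄ = (0.86+0.49)/2 = 0.675 → q = 4.3×0.335×0.675 = 0.9723 m³/s
Panel 4-5: Δb = 1.6 m, d̄ = (0.20+0.12)/2 = 0.16, v̄ = (0.49+0.41)/2 = 0.45 → q = 1.6×0.16×0.45 = 0.1152 m³/s
Q = Σ q = 4.811 m³/s

4.81 m³/s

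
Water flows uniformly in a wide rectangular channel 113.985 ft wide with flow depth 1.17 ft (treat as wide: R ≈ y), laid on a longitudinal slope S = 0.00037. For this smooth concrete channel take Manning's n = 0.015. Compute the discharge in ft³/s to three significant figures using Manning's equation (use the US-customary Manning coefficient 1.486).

A = b·y = 113.985 × 1.17 = 133.4 ft²
Wide channel: R ≈ y = 1.17 ft
Q = (1.486/n)·A·R^(2/3)·S^(1/2) = (1.486/0.015) × 133.4 × 1.170^(2/3) × 0.00037^(1/2) = 282.2 ft³/s

282 ft³/s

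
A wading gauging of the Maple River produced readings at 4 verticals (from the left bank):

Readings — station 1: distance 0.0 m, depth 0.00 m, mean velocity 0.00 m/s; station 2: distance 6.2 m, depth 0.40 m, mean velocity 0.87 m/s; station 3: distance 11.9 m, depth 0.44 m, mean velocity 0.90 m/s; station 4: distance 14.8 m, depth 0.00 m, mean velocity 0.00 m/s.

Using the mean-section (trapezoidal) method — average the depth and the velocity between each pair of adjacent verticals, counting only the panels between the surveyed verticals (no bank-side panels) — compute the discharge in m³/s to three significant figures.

Panel 1-2: Δb = 6.2 m, d̄ = (0.00+0.40)/2 = 0.2, v̄ = (0.00+0.87)/2 = 0.435 → q = 6.2×0.2×0.435 = 0.5394 m³/s
Panel 2-3: Δb = 5.7 m, d̄ = (0.40+0.44)/2 = 0.42, v̄ = (0.87+0.90)/2 = 0.885 → q = 5.7×0.42×0.885 = 2.119 m³/s
Panel 3-4: Δb = 2.9 m, d̄ = (0.44+0.00)/2 = 0.22, v̄ = (0.90+0.00)/2 = 0.45 → q = 2.9×0.22×0.45 = 0.2871 m³/s
Q = Σ q = 2.945 m³/s

2.95 m³/s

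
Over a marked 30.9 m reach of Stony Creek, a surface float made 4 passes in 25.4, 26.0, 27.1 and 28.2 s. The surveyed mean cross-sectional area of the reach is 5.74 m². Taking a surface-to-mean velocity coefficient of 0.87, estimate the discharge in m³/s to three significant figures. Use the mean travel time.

t̄ = (25.4 + 26.0 + 27.1 + 28.2) / 4 = 26.675 s
v_surface = L / t̄ = 30.9 / 26.675 = 1.158 m/s
v_mean = 0.87 × 1.158 = 1.008 m/s
Q = A × v_mean = 5.74 × 1.008 = 5.785 m³/s

5.78 m³/s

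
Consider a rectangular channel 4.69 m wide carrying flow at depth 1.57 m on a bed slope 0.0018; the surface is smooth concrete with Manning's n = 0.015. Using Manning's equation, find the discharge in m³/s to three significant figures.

A = b·y = 4.69 × 1.57 = 7.363 m²
P = b + 2y = 4.69 + 2×1.57 = 7.830 m
R = A/P = 7.363/7.830 = 0.9404 m
Q = (1/n)·A·R^(2/3)·S^(1/2) = (1/0.015) × 7.363 × 0.9404^(2/3) × 0.0018^(1/2) = 19.99 m³/s

20.0 m³/s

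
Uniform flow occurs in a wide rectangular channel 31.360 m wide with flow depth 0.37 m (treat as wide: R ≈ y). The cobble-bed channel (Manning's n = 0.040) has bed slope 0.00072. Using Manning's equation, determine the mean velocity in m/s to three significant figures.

0.346 m/s

A = b·y = 31.360 × 0.37 = 11.60 m²
Wide channel: R ≈ y = 0.37 m
Q = (1/n)·A·R^(2/3)·S^(1/2) = (1/0.040) × 11.60 × 0.3700^(2/3) × 0.00072^(1/2) = 4.012 m³/s
V = Q/A = 4.012/11.60 = 0.3457 m/s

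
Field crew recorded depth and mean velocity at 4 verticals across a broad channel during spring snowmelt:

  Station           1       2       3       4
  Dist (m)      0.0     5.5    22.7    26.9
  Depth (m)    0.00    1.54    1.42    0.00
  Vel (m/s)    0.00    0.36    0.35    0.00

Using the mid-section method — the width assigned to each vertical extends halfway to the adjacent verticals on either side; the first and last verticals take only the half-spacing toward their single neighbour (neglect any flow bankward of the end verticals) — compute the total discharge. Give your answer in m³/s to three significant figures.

11.6 m³/s

w_2 = (22.7 − 0.0)/2 = 11.35 m; q_2 = 0.36 × 1.54 × 11.35 = 6.292 m³/s
w_3 = (26.9 − 5.5)/2 = 10.7 m; q_3 = 0.35 × 1.42 × 10.7 = 5.318 m³/s
Stations 1, 4 contribute zero (depth or velocity is 0).
Q = Σ qᵢ = 11.61 m³/s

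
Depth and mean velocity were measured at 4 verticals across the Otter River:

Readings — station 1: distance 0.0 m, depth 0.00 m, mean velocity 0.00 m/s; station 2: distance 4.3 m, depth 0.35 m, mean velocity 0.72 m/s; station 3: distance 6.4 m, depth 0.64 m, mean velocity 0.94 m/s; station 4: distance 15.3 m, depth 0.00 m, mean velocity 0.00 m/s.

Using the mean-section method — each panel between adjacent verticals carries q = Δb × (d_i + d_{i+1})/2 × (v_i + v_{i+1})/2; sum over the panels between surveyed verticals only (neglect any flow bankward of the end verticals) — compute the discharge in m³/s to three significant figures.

Panel 1-2: Δb = 4.3 m, d̄ = (0.00+0.35)/2 = 0.175, v̄ = (0.00+0.72)/2 = 0.36 → q = 4.3×0.175×0.36 = 0.2709 m³/s
Panel 2-3: Δb = 2.1 m, d̄ = (0.35+0.64)/2 = 0.495, v̄ = (0.72+0.94)/2 = 0.83 → q = 2.1×0.495×0.83 = 0.8628 m³/s
Panel 3-4: Δb = 8.9 m, d̄ = (0.64+0.00)/2 = 0.32, v̄ = (0.94+0.00)/2 = 0.47 → q = 8.9×0.32×0.47 = 1.339 m³/s
Q = Σ q = 2.472 m³/s

2.47 m³/s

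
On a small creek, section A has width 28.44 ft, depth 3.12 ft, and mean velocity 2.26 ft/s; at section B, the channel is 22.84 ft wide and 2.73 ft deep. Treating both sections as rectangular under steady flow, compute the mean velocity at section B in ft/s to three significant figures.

Q = A₁V₁ = (28.44×3.12) × 2.26 = 200.5 ft³/s
A₂ = 22.84 × 2.73 = 62.35 ft²
V₂ = Q/A₂ = 200.5/62.35 = 3.216 ft/s

3.22 ft/s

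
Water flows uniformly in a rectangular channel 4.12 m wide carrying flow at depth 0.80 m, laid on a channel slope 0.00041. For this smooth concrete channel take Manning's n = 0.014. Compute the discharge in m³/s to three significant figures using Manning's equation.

3.30 m³/s

A = b·y = 4.12 × 0.80 = 3.296 m²
P = b + 2y = 4.12 + 2×0.80 = 5.720 m
R = A/P = 3.296/5.720 = 0.5762 m
Q = (1/n)·A·R^(2/3)·S^(1/2) = (1/0.014) × 3.296 × 0.5762^(2/3) × 0.00041^(1/2) = 3.301 m³/s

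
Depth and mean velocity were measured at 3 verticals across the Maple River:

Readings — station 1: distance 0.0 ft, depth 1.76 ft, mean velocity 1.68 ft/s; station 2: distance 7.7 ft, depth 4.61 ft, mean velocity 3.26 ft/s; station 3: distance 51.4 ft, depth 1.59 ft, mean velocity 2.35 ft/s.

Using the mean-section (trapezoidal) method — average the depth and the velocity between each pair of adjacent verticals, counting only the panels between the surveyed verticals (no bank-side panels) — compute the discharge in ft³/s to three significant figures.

Panel 1-2: Δb = 7.7 ft, d̄ = (1.76+4.61)/2 = 3.185, v̄ = (1.68+3.26)/2 = 2.47 → q = 7.7×3.185×2.47 = 60.58 ft³/s
Panel 2-3: Δb = 43.7 ft, d̄ = (4.61+1.59)/2 = 3.1, v̄ = (3.26+2.35)/2 = 2.805 → q = 43.7×3.1×2.805 = 380.0 ft³/s
Q = Σ q = 440.6 ft³/s

441 ft³/s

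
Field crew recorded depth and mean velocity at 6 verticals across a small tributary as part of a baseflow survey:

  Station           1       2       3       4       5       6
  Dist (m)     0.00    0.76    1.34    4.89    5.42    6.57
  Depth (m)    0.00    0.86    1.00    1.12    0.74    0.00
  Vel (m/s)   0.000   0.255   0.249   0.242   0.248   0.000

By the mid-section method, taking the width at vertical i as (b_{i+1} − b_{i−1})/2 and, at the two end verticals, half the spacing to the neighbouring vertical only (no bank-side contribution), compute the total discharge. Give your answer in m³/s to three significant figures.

w_2 = (1.34 − 0.00)/2 = 0.67 m; q_2 = 0.255 × 0.86 × 0.67 = 0.1469 m³/s
w_3 = (4.89 − 0.76)/2 = 2.065 m; q_3 = 0.249 × 1.00 × 2.065 = 0.5142 m³/s
w_4 = (5.42 − 1.34)/2 = 2.04 m; q_4 = 0.242 × 1.12 × 2.04 = 0.5529 m³/s
w_5 = (6.57 − 4.89)/2 = 0.84 m; q_5 = 0.248 × 0.74 × 0.84 = 0.1542 m³/s
Stations 1, 6 contribute zero (depth or velocity is 0).
Q = Σ qᵢ = 1.368 m³/s

1.37 m³/s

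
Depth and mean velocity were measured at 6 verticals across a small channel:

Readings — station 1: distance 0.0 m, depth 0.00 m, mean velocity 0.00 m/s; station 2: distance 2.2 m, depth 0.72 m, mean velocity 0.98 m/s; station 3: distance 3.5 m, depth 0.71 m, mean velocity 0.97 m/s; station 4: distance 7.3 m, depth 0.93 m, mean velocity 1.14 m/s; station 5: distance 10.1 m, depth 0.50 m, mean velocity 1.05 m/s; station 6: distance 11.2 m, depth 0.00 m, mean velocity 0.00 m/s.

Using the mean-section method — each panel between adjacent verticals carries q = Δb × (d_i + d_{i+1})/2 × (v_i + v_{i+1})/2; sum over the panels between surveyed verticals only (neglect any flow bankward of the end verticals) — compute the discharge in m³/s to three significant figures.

6.92 m³/s

Panel 1-2: Δb = 2.2 m, d̄ = (0.00+0.72)/2 = 0.36, v̄ = (0.00+0.98)/2 = 0.49 → q = 2.2×0.36×0.49 = 0.3881 m³/s
Panel 2-3: Δb = 1.3 m, d̄ = (0.72+0.71)/2 = 0.715, v̄ = (0.98+0.97)/2 = 0.975 → q = 1.3×0.715×0.975 = 0.9063 m³/s
Panel 3-4: Δb = 3.8 m, d̄ = (0.71+0.93)/2 = 0.82, v̄ = (0.97+1.14)/2 = 1.055 → q = 3.8×0.82×1.055 = 3.287 m³/s
Panel 4-5: Δb = 2.8 m, d̄ = (0.93+0.50)/2 = 0.715, v̄ = (1.14+1.05)/2 = 1.095 → q = 2.8×0.715×1.095 = 2.192 m³/s
Panel 5-6: Δb = 1.1 m, d̄ = (0.50+0.00)/2 = 0.25, v̄ = (1.05+0.00)/2 = 0.525 → q = 1.1×0.25×0.525 = 0.1444 m³/s
Q = Σ q = 6.918 m³/s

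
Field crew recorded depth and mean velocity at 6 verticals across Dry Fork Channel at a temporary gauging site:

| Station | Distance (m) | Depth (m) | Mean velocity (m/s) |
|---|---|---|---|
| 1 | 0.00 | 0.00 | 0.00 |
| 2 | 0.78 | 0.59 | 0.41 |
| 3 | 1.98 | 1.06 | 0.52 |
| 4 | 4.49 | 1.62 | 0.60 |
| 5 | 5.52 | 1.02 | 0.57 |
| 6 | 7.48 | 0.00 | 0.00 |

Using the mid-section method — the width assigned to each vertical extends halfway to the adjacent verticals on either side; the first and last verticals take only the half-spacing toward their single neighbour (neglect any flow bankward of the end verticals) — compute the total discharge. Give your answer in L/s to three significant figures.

w_2 = (1.98 − 0.00)/2 = 0.99 m; q_2 = 0.41 × 0.59 × 0.99 = 0.2395 m³/s
w_3 = (4.49 − 0.78)/2 = 1.855 m; q_3 = 0.52 × 1.06 × 1.855 = 1.022 m³/s
w_4 = (5.52 − 1.98)/2 = 1.77 m; q_4 = 0.60 × 1.62 × 1.77 = 1.720 m³/s
w_5 = (7.48 − 4.49)/2 = 1.495 m; q_5 = 0.57 × 1.02 × 1.495 = 0.8692 m³/s
Stations 1, 6 contribute zero (depth or velocity is 0).
Q = Σ qᵢ = 3.852 m³/s
= 3.852 × 1000 = 3852 L/s

3850 L/s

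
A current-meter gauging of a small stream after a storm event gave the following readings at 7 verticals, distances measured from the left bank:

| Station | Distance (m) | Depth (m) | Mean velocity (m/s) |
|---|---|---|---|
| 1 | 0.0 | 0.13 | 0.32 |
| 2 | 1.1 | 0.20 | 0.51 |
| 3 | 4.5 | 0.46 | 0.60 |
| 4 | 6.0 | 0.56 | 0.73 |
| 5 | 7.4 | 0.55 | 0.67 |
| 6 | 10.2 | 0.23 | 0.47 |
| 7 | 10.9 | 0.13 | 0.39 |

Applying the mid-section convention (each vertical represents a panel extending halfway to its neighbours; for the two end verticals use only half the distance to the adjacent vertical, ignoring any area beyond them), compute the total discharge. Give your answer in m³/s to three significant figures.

2.50 m³/s

w_1 = (1.1 − 0.0)/2 = 0.55 m; q_1 = 0.32 × 0.13 × 0.55 = 0.02288 m³/s
w_2 = (4.5 − 0.0)/2 = 2.25 m; q_2 = 0.51 × 0.20 × 2.25 = 0.2295 m³/s
w_3 = (6.0 − 1.1)/2 = 2.45 m; q_3 = 0.60 × 0.46 × 2.45 = 0.6762 m³/s
w_4 = (7.4 − 4.5)/2 = 1.45 m; q_4 = 0.73 × 0.56 × 1.45 = 0.5928 m³/s
w_5 = (10.2 − 6.0)/2 = 2.1 m; q_5 = 0.67 × 0.55 × 2.1 = 0.7739 m³/s
w_6 = (10.9 − 7.4)/2 = 1.75 m; q_6 = 0.47 × 0.23 × 1.75 = 0.1892 m³/s
w_7 = (10.9 − 10.2)/2 = 0.35 m; q_7 = 0.39 × 0.13 × 0.35 = 0.01775 m³/s
Q = Σ qᵢ = 2.502 m³/s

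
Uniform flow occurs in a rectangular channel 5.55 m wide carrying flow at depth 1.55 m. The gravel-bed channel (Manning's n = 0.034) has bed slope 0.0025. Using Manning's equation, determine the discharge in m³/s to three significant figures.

12.6 m³/s

A = b·y = 5.55 × 1.55 = 8.603 m²
P = b + 2y = 5.55 + 2×1.55 = 8.650 m
R = A/P = 8.603/8.650 = 0.9945 m
Q = (1/n)·A·R^(2/3)·S^(1/2) = (1/0.034) × 8.603 × 0.9945^(2/3) × 0.0025^(1/2) = 12.60 m³/s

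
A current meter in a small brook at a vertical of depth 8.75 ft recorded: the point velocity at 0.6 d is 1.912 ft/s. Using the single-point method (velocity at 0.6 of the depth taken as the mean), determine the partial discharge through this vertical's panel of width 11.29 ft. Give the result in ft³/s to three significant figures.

v̄ = v₀.₆ = 1.912 ft/s
q = v̄ × d × w = 1.912 × 8.75 × 11.29 = 188.9 ft³/s

189 ft³/s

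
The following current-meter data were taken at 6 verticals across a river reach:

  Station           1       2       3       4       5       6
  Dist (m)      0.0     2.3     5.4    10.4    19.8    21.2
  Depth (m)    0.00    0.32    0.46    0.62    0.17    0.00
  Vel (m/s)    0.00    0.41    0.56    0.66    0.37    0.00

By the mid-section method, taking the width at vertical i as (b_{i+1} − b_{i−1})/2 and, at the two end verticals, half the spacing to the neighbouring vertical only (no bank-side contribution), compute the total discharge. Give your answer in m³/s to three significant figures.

w_2 = (5.4 − 0.0)/2 = 2.7 m; q_2 = 0.41 × 0.32 × 2.7 = 0.3542 m³/s
w_3 = (10.4 − 2.3)/2 = 4.05 m; q_3 = 0.56 × 0.46 × 4.05 = 1.043 m³/s
w_4 = (19.8 − 5.4)/2 = 7.2 m; q_4 = 0.66 × 0.62 × 7.2 = 2.946 m³/s
w_5 = (21.2 − 10.4)/2 = 5.4 m; q_5 = 0.37 × 0.17 × 5.4 = 0.3397 m³/s
Stations 1, 6 contribute zero (depth or velocity is 0).
Q = Σ qᵢ = 4.683 m³/s

4.68 m³/s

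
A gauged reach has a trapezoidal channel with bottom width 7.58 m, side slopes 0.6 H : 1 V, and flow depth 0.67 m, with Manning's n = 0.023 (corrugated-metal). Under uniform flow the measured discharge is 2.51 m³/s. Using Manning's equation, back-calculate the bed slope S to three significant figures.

A = (b + z·y)·y = (7.58 + 0.6×0.67)×0.67 = 5.348 m²
P = b + 2y√(1+z²) = 7.58 + 2×0.67×√(1+0.6²) = 9.143 m
R = A/P = 5.348/9.143 = 0.5849 m
S = (Q·n / (1·A·R^(2/3)))² = (2.51×0.023 / (1×5.348×0.6994))² = 0.0002382

0.000238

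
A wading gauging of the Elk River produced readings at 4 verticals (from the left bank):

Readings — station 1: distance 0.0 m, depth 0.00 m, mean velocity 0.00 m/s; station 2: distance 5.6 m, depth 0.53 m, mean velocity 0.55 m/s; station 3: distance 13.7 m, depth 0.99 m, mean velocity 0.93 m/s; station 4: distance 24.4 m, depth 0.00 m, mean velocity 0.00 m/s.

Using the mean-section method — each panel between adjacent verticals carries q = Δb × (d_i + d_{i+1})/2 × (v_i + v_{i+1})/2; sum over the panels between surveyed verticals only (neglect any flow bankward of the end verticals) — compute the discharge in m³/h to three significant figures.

Panel 1-2: Δb = 5.6 m, d̄ = (0.00+0.53)/2 = 0.265, v̄ = (0.00+0.55)/2 = 0.275 → q = 5.6×0.265×0.275 = 0.4081 m³/s
Panel 2-3: Δb = 8.1 m, d̄ = (0.53+0.99)/2 = 0.76, v̄ = (0.55+0.93)/2 = 0.74 → q = 8.1×0.76×0.74 = 4.555 m³/s
Panel 3-4: Δb = 10.7 m, d̄ = (0.99+0.00)/2 = 0.495, v̄ = (0.93+0.00)/2 = 0.465 → q = 10.7×0.495×0.465 = 2.463 m³/s
Q = Σ q = 7.426 m³/s
= 7.426 × 3600 = 26740 m³/h

26700 m³/h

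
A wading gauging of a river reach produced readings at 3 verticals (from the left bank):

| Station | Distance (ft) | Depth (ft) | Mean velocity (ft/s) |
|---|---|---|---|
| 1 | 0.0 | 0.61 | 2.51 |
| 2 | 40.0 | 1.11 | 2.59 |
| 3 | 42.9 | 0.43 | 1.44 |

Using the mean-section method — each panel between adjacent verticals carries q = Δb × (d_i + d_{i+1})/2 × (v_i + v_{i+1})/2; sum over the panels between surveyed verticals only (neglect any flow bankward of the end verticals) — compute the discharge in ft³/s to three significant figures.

Panel 1-2: Δb = 40 ft, d̄ = (0.61+1.11)/2 = 0.86, v̄ = (2.51+2.59)/2 = 2.55 → q = 40×0.86×2.55 = 87.72 ft³/s
Panel 2-3: Δb = 2.9 ft, d̄ = (1.11+0.43)/2 = 0.77, v̄ = (2.59+1.44)/2 = 2.015 → q = 2.9×0.77×2.015 = 4.499 ft³/s
Q = Σ q = 92.22 ft³/s

92.2 ft³/s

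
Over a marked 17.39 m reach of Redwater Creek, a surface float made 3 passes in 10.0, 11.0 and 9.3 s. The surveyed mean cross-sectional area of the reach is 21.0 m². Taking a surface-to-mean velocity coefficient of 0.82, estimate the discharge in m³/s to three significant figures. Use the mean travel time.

29.6 m³/s

t̄ = (10.0 + 11.0 + 9.3) / 3 = 10.1 s
v_surface = L / t̄ = 17.39 / 10.1 = 1.722 m/s
v_mean = 0.82 × 1.722 = 1.412 m/s
Q = A × v_mean = 21.0 × 1.412 = 29.65 m³/s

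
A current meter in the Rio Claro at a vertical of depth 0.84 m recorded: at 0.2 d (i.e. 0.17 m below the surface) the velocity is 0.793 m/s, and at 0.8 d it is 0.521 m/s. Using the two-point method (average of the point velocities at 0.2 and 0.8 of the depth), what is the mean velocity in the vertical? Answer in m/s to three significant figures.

v̄ = (0.793 + 0.521) / 2 = 0.6570 m/s

0.657 m/s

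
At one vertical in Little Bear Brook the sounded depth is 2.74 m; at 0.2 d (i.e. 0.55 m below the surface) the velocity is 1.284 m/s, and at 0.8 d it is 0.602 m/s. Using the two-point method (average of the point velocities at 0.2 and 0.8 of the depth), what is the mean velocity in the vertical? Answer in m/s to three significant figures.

0.943 m/s

v̄ = (1.284 + 0.602) / 2 = 0.9430 m/s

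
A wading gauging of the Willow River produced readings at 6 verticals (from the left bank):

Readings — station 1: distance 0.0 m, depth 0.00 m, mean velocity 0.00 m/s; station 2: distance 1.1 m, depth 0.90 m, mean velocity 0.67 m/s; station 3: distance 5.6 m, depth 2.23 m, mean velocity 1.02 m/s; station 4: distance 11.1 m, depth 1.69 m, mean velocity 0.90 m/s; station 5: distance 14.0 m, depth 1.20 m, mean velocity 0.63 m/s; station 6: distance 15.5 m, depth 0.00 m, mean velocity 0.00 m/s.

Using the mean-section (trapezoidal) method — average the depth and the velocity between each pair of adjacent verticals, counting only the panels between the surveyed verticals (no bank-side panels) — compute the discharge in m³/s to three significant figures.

Panel 1-2: Δb = 1.1 m, d̄ = (0.00+0.90)/2 = 0.45, v̄ = (0.00+0.67)/2 = 0.335 → q = 1.1×0.45×0.335 = 0.1658 m³/s
Panel 2-3: Δb = 4.5 m, d̄ = (0.90+2.23)/2 = 1.565, v̄ = (0.67+1.02)/2 = 0.845 → q = 4.5×1.565×0.845 = 5.951 m³/s
Panel 3-4: Δb = 5.5 m, d̄ = (2.23+1.69)/2 = 1.96, v̄ = (1.02+0.90)/2 = 0.96 → q = 5.5×1.96×0.96 = 10.35 m³/s
Panel 4-5: Δb = 2.9 m, d̄ = (1.69+1.20)/2 = 1.445, v̄ = (0.90+0.63)/2 = 0.765 → q = 2.9×1.445×0.765 = 3.206 m³/s
Panel 5-6: Δb = 1.5 m, d̄ = (1.20+0.00)/2 = 0.6, v̄ = (0.63+0.00)/2 = 0.315 → q = 1.5×0.6×0.315 = 0.2835 m³/s
Q = Σ q = 19.95 m³/s

20.0 m³/s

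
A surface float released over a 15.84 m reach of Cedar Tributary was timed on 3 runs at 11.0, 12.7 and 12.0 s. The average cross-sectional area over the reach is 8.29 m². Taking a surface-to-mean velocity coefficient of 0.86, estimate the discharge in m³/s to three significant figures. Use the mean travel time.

t̄ = (11.0 + 12.7 + 12.0) / 3 = 11.9 s
v_surface = L / t̄ = 15.84 / 11.9 = 1.331 m/s
v_mean = 0.86 × 1.331 = 1.145 m/s
Q = A × v_mean = 8.29 × 1.145 = 9.490 m³/s

9.49 m³/s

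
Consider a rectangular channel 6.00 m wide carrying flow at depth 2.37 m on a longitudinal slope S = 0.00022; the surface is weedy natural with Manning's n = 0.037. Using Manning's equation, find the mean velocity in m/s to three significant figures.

0.483 m/s

A = b·y = 6.00 × 2.37 = 14.22 m²
P = b + 2y = 6.00 + 2×2.37 = 10.74 m
R = A/P = 14.22/10.74 = 1.324 m
Q = (1/n)·A·R^(2/3)·S^(1/2) = (1/0.037) × 14.22 × 1.324^(2/3) × 0.00022^(1/2) = 6.873 m³/s
V = Q/A = 6.873/14.22 = 0.4834 m/s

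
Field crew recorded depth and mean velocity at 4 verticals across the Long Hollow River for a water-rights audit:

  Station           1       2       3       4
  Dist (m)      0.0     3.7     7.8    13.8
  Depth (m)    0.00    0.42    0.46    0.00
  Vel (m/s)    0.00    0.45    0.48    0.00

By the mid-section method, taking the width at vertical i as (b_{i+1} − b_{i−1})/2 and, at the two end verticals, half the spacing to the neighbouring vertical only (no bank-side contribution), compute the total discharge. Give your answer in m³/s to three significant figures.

1.85 m³/s

w_2 = (7.8 − 0.0)/2 = 3.9 m; q_2 = 0.45 × 0.42 × 3.9 = 0.7371 m³/s
w_3 = (13.8 − 3.7)/2 = 5.05 m; q_3 = 0.48 × 0.46 × 5.05 = 1.115 m³/s
Stations 1, 4 contribute zero (depth or velocity is 0).
Q = Σ qᵢ = 1.852 m³/s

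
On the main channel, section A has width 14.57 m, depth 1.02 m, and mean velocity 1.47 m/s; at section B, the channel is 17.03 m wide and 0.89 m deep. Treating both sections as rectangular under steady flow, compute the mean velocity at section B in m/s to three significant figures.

1.44 m/s

Q = A₁V₁ = (14.57×1.02) × 1.47 = 21.85 m³/s
A₂ = 17.03 × 0.89 = 15.16 m²
V₂ = Q/A₂ = 21.85/15.16 = 1.441 m/s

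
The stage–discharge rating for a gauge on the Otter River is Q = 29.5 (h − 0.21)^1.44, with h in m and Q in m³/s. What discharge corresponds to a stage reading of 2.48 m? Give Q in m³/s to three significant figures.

Q = 29.5 × (2.48 − 0.21)^1.44 = 29.5 × 2.27^1.44 = 96.05 m³/s

96.1 m³/s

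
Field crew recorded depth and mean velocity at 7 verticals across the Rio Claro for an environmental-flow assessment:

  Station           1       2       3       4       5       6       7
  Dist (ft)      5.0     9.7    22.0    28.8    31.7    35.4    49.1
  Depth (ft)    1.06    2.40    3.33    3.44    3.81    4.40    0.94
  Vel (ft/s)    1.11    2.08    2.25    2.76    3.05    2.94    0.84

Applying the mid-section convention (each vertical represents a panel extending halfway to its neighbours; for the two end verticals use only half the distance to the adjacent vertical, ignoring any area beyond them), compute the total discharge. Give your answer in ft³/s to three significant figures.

319 ft³/s

w_1 = (9.7 − 5.0)/2 = 2.35 ft; q_1 = 1.11 × 1.06 × 2.35 = 2.765 ft³/s
w_2 = (22.0 − 5.0)/2 = 8.5 ft; q_2 = 2.08 × 2.40 × 8.5 = 42.43 ft³/s
w_3 = (28.8 − 9.7)/2 = 9.55 ft; q_3 = 2.25 × 3.33 × 9.55 = 71.55 ft³/s
w_4 = (31.7 − 22.0)/2 = 4.85 ft; q_4 = 2.76 × 3.44 × 4.85 = 46.05 ft³/s
w_5 = (35.4 − 28.8)/2 = 3.3 ft; q_5 = 3.05 × 3.81 × 3.3 = 38.35 ft³/s
w_6 = (49.1 − 31.7)/2 = 8.7 ft; q_6 = 2.94 × 4.40 × 8.7 = 112.5 ft³/s
w_7 = (49.1 − 35.4)/2 = 6.85 ft; q_7 = 0.84 × 0.94 × 6.85 = 5.409 ft³/s
Q = Σ qᵢ = 319.1 ft³/s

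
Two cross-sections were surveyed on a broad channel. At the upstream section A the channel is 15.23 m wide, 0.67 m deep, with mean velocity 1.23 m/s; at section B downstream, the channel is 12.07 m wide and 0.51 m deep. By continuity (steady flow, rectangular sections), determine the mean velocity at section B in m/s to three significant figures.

2.04 m/s

Q = A₁V₁ = (15.23×0.67) × 1.23 = 12.55 m³/s
A₂ = 12.07 × 0.51 = 6.156 m²
V₂ = Q/A₂ = 12.55/6.156 = 2.039 m/s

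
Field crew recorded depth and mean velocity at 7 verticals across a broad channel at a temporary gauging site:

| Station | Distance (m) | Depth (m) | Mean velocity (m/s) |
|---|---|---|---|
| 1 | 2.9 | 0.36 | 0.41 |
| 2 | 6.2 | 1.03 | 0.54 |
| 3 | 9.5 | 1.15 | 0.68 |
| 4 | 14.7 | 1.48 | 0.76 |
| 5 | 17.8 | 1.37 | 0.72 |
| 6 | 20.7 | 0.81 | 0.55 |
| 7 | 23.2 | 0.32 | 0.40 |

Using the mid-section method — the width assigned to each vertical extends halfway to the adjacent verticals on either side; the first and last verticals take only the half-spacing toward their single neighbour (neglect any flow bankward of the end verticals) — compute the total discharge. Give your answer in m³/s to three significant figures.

14.4 m³/s

w_1 = (6.2 − 2.9)/2 = 1.65 m; q_1 = 0.41 × 0.36 × 1.65 = 0.2435 m³/s
w_2 = (9.5 − 2.9)/2 = 3.3 m; q_2 = 0.54 × 1.03 × 3.3 = 1.835 m³/s
w_3 = (14.7 − 6.2)/2 = 4.25 m; q_3 = 0.68 × 1.15 × 4.25 = 3.324 m³/s
w_4 = (17.8 − 9.5)/2 = 4.15 m; q_4 = 0.76 × 1.48 × 4.15 = 4.668 m³/s
w_5 = (20.7 − 14.7)/2 = 3 m; q_5 = 0.72 × 1.37 × 3 = 2.959 m³/s
w_6 = (23.2 − 17.8)/2 = 2.7 m; q_6 = 0.55 × 0.81 × 2.7 = 1.203 m³/s
w_7 = (23.2 − 20.7)/2 = 1.25 m; q_7 = 0.40 × 0.32 × 1.25 = 0.1600 m³/s
Q = Σ qᵢ = 14.39 m³/s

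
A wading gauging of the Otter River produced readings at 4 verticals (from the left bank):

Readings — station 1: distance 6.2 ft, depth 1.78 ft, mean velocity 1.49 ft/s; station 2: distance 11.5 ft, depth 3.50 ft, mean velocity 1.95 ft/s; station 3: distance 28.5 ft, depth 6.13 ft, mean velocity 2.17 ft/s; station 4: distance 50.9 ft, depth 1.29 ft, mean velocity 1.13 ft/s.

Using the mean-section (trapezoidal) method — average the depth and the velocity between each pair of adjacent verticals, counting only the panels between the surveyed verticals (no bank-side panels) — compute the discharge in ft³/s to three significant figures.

Panel 1-2: Δb = 5.3 ft, d̄ = (1.78+3.50)/2 = 2.64, v̄ = (1.49+1.95)/2 = 1.72 → q = 5.3×2.64×1.72 = 24.07 ft³/s
Panel 2-3: Δb = 17 ft, d̄ = (3.50+6.13)/2 = 4.815, v̄ = (1.95+2.17)/2 = 2.06 → q = 17×4.815×2.06 = 168.6 ft³/s
Panel 3-4: Δb = 22.4 ft, d̄ = (6.13+1.29)/2 = 3.71, v̄ = (2.17+1.13)/2 = 1.65 → q = 22.4×3.71×1.65 = 137.1 ft³/s
Q = Σ q = 329.8 ft³/s

330 ft³/s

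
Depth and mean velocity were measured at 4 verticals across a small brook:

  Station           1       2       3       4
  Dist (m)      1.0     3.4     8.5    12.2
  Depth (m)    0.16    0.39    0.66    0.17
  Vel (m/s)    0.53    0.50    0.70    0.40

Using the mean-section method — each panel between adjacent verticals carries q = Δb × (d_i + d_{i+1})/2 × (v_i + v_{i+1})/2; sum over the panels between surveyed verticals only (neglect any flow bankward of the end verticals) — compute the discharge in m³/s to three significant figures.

Panel 1-2: Δb = 2.4 m, d̄ = (0.16+0.39)/2 = 0.275, v̄ = (0.53+0.50)/2 = 0.515 → q = 2.4×0.275×0.515 = 0.3399 m³/s
Panel 2-3: Δb = 5.1 m, d̄ = (0.39+0.66)/2 = 0.525, v̄ = (0.50+0.70)/2 = 0.6 → q = 5.1×0.525×0.6 = 1.607 m³/s
Panel 3-4: Δb = 3.7 m, d̄ = (0.66+0.17)/2 = 0.415, v̄ = (0.70+0.40)/2 = 0.55 → q = 3.7×0.415×0.55 = 0.8445 m³/s
Q = Σ q = 2.791 m³/s

2.79 m³/s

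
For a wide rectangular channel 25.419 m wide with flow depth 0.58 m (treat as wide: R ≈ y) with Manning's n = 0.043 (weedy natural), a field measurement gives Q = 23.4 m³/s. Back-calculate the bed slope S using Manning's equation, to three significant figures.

A = b·y = 25.419 × 0.58 = 14.74 m²
Wide channel: R ≈ y = 0.58 m
S = (Q·n / (1·A·R^(2/3)))² = (23.4×0.043 / (1×14.74×0.6955))² = 0.009630

0.00963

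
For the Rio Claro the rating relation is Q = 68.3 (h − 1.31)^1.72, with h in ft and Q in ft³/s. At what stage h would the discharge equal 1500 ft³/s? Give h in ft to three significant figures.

h − h₀ = (Q/C)^(1/b) = (1500/68.3)^(1/1.72) = 6.026 ft
h = 1.31 + 6.026 = 7.336 ft

7.34 ft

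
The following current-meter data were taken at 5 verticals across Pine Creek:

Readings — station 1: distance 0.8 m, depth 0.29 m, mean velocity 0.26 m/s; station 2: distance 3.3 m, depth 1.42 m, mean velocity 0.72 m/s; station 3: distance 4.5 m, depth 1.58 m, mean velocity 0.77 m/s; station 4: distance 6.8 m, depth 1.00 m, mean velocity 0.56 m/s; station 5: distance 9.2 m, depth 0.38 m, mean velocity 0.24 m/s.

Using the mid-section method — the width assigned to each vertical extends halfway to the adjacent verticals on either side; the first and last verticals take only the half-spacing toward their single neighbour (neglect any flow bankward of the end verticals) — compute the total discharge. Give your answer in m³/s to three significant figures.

5.54 m³/s

w_1 = (3.3 − 0.8)/2 = 1.25 m; q_1 = 0.26 × 0.29 × 1.25 = 0.09425 m³/s
w_2 = (4.5 − 0.8)/2 = 1.85 m; q_2 = 0.72 × 1.42 × 1.85 = 1.891 m³/s
w_3 = (6.8 − 3.3)/2 = 1.75 m; q_3 = 0.77 × 1.58 × 1.75 = 2.129 m³/s
w_4 = (9.2 − 4.5)/2 = 2.35 m; q_4 = 0.56 × 1.00 × 2.35 = 1.316 m³/s
w_5 = (9.2 − 6.8)/2 = 1.2 m; q_5 = 0.24 × 0.38 × 1.2 = 0.1094 m³/s
Q = Σ qᵢ = 5.540 m³/s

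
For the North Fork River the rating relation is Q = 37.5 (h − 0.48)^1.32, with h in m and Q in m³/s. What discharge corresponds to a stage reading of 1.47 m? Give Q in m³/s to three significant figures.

37.0 m³/s

Q = 37.5 × (1.47 − 0.48)^1.32 = 37.5 × 0.99^1.32 = 37.01 m³/s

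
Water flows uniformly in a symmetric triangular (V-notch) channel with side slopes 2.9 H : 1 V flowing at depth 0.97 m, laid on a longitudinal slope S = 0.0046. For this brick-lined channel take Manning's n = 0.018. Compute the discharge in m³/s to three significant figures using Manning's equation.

A = z·y² = 2.9×0.97² = 2.729 m²
P = 2y√(1+z²) = 2×0.97×√(1+2.9²) = 5.951 m
R = A/P = 2.729/5.951 = 0.4585 m
Q = (1/n)·A·R^(2/3)·S^(1/2) = (1/0.018) × 2.729 × 0.4585^(2/3) × 0.0046^(1/2) = 6.113 m³/s

6.11 m³/s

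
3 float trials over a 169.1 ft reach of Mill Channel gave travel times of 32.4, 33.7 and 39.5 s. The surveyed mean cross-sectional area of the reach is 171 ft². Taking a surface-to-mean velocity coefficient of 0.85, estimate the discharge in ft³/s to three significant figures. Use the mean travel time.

698 ft³/s

t̄ = (32.4 + 33.7 + 39.5) / 3 = 35.2 s
v_surface = L / t̄ = 169.1 / 35.2 = 4.804 ft/s
v_mean = 0.85 × 4.804 = 4.083 ft/s
Q = A × v_mean = 171 × 4.083 = 698.3 ft³/s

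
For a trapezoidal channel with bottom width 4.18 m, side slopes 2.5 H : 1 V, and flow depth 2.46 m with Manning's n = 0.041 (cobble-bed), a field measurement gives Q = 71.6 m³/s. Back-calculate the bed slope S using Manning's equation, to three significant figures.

0.00807

A = (b + z·y)·y = (4.18 + 2.5×2.46)×2.46 = 25.41 m²
P = b + 2y√(1+z²) = 4.18 + 2×2.46×√(1+2.5²) = 17.43 m
R = A/P = 25.41/17.43 = 1.458 m
S = (Q·n / (1·A·R^(2/3)))² = (71.6×0.041 / (1×25.41×1.286))² = 0.008071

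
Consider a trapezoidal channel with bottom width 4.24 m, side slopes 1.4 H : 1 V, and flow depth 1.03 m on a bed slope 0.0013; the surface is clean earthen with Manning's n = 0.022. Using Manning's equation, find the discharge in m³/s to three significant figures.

7.93 m³/s

A = (b + z·y)·y = (4.24 + 1.4×1.03)×1.03 = 5.852 m²
P = b + 2y√(1+z²) = 4.24 + 2×1.03×√(1+1.4²) = 7.784 m
R = A/P = 5.852/7.784 = 0.7518 m
Q = (1/n)·A·R^(2/3)·S^(1/2) = (1/0.022) × 5.852 × 0.7518^(2/3) × 0.0013^(1/2) = 7.931 m³/s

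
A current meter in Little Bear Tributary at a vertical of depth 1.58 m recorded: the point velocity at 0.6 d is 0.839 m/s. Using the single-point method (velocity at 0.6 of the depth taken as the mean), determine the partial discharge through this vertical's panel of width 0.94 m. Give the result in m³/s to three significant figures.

v̄ = v₀.₆ = 0.839 m/s
q = v̄ × d × w = 0.8390 × 1.58 × 0.94 = 1.246 m³/s

1.25 m³/s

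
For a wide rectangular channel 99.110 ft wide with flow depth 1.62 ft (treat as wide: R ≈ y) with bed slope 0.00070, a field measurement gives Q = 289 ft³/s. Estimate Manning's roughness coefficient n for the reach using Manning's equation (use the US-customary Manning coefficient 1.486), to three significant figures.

A = b·y = 99.110 × 1.62 = 160.6 ft²
Wide channel: R ≈ y = 1.62 ft
n = (1.486/Q)·A·R^(2/3)·S^(1/2) = (1.486/289) × 160.6 × 1.379 × 0.02646 = 0.03013

0.0301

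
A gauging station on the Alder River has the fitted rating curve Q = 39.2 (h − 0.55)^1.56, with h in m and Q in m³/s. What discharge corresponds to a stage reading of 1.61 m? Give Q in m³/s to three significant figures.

Q = 39.2 × (1.61 − 0.55)^1.56 = 39.2 × 1.06^1.56 = 42.93 m³/s

42.9 m³/s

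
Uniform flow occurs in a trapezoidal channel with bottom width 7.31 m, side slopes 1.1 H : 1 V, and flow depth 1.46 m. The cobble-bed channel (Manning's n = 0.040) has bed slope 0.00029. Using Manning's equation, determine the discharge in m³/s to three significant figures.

A = (b + z·y)·y = (7.31 + 1.1×1.46)×1.46 = 13.02 m²
P = b + 2y√(1+z²) = 7.31 + 2×1.46×√(1+1.1²) = 11.65 m
R = A/P = 13.02/11.65 = 1.117 m
Q = (1/n)·A·R^(2/3)·S^(1/2) = (1/0.040) × 13.02 × 1.117^(2/3) × 0.00029^(1/2) = 5.967 m³/s

5.97 m³/s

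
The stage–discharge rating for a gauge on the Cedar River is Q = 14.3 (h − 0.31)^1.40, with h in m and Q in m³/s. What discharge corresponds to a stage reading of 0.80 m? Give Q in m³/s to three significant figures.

Q = 14.3 × (0.80 − 0.31)^1.40 = 14.3 × 0.49^1.40 = 5.268 m³/s

5.27 m³/s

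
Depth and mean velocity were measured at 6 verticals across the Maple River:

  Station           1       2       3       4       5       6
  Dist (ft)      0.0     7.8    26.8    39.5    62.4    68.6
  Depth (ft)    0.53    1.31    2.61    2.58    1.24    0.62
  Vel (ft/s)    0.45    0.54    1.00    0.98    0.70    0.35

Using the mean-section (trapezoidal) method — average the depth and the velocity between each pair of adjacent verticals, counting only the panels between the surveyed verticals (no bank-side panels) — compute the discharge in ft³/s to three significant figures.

105 ft³/s

Panel 1-2: Δb = 7.8 ft, d̄ = (0.53+1.31)/2 = 0.92, v̄ = (0.45+0.54)/2 = 0.495 → q = 7.8×0.92×0.495 = 3.552 ft³/s
Panel 2-3: Δb = 19 ft, d̄ = (1.31+2.61)/2 = 1.96, v̄ = (0.54+1.00)/2 = 0.77 → q = 19×1.96×0.77 = 28.67 ft³/s
Panel 3-4: Δb = 12.7 ft, d̄ = (2.61+2.58)/2 = 2.595, v̄ = (1.00+0.98)/2 = 0.99 → q = 12.7×2.595×0.99 = 32.63 ft³/s
Panel 4-5: Δb = 22.9 ft, d̄ = (2.58+1.24)/2 = 1.91, v̄ = (0.98+0.70)/2 = 0.84 → q = 22.9×1.91×0.84 = 36.74 ft³/s
Panel 5-6: Δb = 6.2 ft, d̄ = (1.24+0.62)/2 = 0.93, v̄ = (0.70+0.35)/2 = 0.525 → q = 6.2×0.93×0.525 = 3.027 ft³/s
Q = Σ q = 104.6 ft³/s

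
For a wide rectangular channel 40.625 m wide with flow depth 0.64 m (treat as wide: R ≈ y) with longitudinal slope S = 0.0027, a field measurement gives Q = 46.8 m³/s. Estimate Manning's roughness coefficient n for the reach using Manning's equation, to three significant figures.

A = b·y = 40.625 × 0.64 = 26.00 m²
Wide channel: R ≈ y = 0.64 m
n = (1/Q)·A·R^(2/3)·S^(1/2) = (1/46.8) × 26.00 × 0.7427 × 0.05196 = 0.02144

0.0214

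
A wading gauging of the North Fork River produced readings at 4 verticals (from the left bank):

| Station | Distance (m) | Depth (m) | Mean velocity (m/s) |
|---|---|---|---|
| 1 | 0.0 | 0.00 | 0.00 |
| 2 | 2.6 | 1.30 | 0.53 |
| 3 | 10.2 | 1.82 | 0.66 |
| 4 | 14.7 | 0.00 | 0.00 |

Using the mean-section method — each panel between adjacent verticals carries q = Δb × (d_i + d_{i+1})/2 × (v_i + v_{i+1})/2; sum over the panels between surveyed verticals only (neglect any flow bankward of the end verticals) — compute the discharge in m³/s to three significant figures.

Panel 1-2: Δb = 2.6 m, d̄ = (0.00+1.30)/2 = 0.65, v̄ = (0.00+0.53)/2 = 0.265 → q = 2.6×0.65×0.265 = 0.4479 m³/s
Panel 2-3: Δb = 7.6 m, d̄ = (1.30+1.82)/2 = 1.56, v̄ = (0.53+0.66)/2 = 0.595 → q = 7.6×1.56×0.595 = 7.054 m³/s
Panel 3-4: Δb = 4.5 m, d̄ = (1.82+0.00)/2 = 0.91, v̄ = (0.66+0.00)/2 = 0.33 → q = 4.5×0.91×0.33 = 1.351 m³/s
Q = Σ q = 8.854 m³/s

8.85 m³/s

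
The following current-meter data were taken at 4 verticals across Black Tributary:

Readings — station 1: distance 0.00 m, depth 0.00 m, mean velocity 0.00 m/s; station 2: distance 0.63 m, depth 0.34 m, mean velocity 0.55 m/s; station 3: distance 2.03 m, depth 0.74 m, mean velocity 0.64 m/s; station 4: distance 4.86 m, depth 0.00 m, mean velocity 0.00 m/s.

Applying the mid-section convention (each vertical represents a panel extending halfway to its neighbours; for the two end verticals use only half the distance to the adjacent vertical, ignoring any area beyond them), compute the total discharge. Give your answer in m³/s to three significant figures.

1.19 m³/s

w_2 = (2.03 − 0.00)/2 = 1.015 m; q_2 = 0.55 × 0.34 × 1.015 = 0.1898 m³/s
w_3 = (4.86 − 0.63)/2 = 2.115 m; q_3 = 0.64 × 0.74 × 2.115 = 1.002 m³/s
Stations 1, 4 contribute zero (depth or velocity is 0).
Q = Σ qᵢ = 1.191 m³/s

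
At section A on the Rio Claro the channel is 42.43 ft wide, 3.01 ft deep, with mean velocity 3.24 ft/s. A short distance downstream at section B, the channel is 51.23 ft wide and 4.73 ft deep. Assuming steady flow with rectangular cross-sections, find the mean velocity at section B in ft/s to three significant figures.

Q = A₁V₁ = (42.43×3.01) × 3.24 = 413.8 ft³/s
A₂ = 51.23 × 4.73 = 242.3 ft²
V₂ = Q/A₂ = 413.8/242.3 = 1.708 ft/s

1.71 ft/s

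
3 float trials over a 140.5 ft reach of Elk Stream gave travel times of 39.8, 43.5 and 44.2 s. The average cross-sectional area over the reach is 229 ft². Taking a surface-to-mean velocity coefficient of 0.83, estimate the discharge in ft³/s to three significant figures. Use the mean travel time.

628 ft³/s

t̄ = (39.8 + 43.5 + 44.2) / 3 = 42.5 s
v_surface = L / t̄ = 140.5 / 42.5 = 3.306 ft/s
v_mean = 0.83 × 3.306 = 2.744 ft/s
Q = A × v_mean = 229 × 2.744 = 628.3 ft³/s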